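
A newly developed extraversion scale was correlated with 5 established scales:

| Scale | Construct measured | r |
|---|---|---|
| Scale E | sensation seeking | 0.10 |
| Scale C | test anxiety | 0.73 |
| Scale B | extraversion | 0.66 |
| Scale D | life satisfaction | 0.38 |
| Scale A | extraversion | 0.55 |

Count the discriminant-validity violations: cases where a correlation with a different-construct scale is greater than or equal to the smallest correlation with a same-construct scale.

Convergent (same construct = extraversion): Scale B, Scale A.
Smallest convergent = 0.55. Discriminant values: 0.10, 0.73, 0.38; count ≥ 0.55 → 1.

1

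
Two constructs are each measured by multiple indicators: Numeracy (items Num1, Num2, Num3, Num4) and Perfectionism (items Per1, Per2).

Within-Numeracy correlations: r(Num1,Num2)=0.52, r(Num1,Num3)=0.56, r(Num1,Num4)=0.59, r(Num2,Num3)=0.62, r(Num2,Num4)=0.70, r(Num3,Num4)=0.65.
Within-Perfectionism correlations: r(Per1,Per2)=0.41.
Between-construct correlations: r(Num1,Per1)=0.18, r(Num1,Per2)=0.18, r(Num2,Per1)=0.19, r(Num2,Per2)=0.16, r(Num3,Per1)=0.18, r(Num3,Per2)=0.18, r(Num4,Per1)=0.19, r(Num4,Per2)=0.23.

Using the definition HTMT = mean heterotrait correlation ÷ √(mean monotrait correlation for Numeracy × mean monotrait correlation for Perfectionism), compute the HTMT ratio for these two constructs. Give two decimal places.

0.37

Between-construct mean = 1.49/8 = 0.1863.
Mean within-Num = 3.64/6 = 0.6067; mean within-Per = 0.41/1 = 0.4100.
Geometric mean = √(0.6067 × 0.4100) = 0.4987.
HTMT = 0.1863 / 0.4987 = 0.37.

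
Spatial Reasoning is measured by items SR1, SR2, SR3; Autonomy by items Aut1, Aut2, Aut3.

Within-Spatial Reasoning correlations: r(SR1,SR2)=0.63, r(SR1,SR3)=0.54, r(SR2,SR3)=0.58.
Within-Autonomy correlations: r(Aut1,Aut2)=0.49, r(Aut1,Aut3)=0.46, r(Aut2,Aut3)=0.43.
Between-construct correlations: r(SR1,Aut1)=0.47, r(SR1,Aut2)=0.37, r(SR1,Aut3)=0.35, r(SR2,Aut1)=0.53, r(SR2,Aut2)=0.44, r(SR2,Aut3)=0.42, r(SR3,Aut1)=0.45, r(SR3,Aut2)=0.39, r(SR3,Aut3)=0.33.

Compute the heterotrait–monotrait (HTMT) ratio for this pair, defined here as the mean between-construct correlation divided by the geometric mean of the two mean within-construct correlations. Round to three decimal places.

Mean between = 3.75/9 = 0.4167.
Mean within-SR = 1.75/3 = 0.5833; mean within-Aut = 1.38/3 = 0.4600.
Geometric mean = √(0.5833 × 0.4600) = 0.5180.
HTMT = 0.4167 / 0.5180 = 0.804.

0.804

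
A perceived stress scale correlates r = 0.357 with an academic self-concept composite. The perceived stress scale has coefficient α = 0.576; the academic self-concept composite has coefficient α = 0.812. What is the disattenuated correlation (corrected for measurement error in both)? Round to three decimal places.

0.522

r_true = r_obs / √(r_xx · r_yy) = 0.357 / √(0.576 × 0.812) = 0.357 / √0.467712 = 0.357 / 0.6839 ≈ 0.522.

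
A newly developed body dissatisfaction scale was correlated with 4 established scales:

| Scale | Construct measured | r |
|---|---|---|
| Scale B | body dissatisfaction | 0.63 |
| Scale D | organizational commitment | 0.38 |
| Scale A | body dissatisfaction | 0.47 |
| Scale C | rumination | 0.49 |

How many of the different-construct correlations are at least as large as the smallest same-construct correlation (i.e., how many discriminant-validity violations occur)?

Convergent (same construct = body dissatisfaction): Scale B, Scale A.
Smallest convergent = 0.47. Discriminant values: 0.38, 0.49; count ≥ 0.47 → 1.

1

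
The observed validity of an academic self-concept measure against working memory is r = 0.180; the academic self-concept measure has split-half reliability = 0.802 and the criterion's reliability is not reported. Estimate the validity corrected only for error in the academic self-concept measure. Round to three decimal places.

Single correction: r_c = r_obs / √r_xx = 0.180 / √0.802 = 0.180 / 0.8955 ≈ 0.201.

0.201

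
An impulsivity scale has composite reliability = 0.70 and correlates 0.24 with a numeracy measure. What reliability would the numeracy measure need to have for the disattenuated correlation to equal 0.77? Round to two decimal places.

r_true = r_obs / √(r_xx · r_yy) ⇒ 0.77 = 0.24 / √(0.70 · r_yy).
√(0.70 · r_yy) = 0.24 / 0.77 = 0.3117; 0.70 · r_yy = 0.0972; r_yy = 0.0972 / 0.70 ≈ 0.14.

0.14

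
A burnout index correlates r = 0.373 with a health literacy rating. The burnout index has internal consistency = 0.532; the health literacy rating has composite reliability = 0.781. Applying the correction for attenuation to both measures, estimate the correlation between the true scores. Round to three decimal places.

0.579

r_true = r_obs / √(r_xx · r_yy) = 0.373 / √(0.532 × 0.781) = 0.373 / √0.415492 = 0.373 / 0.6446 ≈ 0.579.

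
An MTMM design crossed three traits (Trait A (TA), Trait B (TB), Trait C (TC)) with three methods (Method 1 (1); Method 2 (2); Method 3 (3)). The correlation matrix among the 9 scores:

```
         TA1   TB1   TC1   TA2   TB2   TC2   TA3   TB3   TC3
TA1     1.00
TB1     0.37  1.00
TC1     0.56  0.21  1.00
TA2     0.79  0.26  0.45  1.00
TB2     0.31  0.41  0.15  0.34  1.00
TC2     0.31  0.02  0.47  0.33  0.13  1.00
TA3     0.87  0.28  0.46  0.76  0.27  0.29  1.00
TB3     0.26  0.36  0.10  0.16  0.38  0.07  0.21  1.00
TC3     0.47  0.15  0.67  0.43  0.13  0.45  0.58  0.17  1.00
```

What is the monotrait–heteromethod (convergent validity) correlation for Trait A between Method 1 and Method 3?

0.87

Same trait (TA), different methods: r(TA1, TA3) = 0.87.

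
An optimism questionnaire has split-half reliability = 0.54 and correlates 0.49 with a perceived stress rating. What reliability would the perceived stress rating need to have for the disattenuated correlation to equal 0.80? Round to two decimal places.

r_true = r_obs / √(r_xx · r_yy) ⇒ 0.80 = 0.49 / √(0.54 · r_yy).
√(0.54 · r_yy) = 0.49 / 0.80 = 0.6125; 0.54 · r_yy = 0.3752; r_yy = 0.3752 / 0.54 ≈ 0.69.

0.69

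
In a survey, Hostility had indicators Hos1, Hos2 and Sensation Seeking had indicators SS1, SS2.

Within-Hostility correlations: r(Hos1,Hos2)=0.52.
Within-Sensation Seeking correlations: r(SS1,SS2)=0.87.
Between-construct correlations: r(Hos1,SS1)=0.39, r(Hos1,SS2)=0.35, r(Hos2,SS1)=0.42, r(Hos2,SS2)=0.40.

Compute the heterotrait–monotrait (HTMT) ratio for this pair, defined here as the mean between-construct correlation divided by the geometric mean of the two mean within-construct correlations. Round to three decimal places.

Mean between = 1.56/4 = 0.3900.
Mean within-Hos = 0.52/1 = 0.5200; mean within-SS = 0.87/1 = 0.8700.
Geometric mean = √(0.5200 × 0.8700) = 0.6726.
HTMT = 0.3900 / 0.6726 = 0.580.

0.580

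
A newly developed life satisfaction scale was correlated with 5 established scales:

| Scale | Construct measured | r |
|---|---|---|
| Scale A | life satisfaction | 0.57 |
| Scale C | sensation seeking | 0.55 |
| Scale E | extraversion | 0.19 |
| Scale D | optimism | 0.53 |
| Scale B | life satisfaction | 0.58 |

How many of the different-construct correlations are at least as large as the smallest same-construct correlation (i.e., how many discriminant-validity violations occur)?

0

Convergent (same construct = life satisfaction): Scale A, Scale B.
Smallest convergent = 0.57. Discriminant values: 0.55, 0.19, 0.53; count ≥ 0.57 → 0.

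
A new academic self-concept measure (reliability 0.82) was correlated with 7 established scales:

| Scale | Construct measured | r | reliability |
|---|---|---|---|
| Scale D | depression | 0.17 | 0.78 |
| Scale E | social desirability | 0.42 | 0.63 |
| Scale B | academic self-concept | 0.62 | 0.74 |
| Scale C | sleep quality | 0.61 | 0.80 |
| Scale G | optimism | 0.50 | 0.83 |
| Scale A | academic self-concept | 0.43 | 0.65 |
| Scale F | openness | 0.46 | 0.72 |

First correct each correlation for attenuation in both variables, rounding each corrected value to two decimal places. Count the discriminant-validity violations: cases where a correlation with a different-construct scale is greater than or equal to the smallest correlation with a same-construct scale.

Disattenuated r (r / √(r_scale · r_new)):
  Scale D (disc): 0.17 / √(0.78·0.82) = 0.21
  Scale E (disc): 0.42 / √(0.63·0.82) = 0.58
  Scale B (conv): 0.62 / √(0.74·0.82) = 0.80
  Scale C (disc): 0.61 / √(0.80·0.82) = 0.75
  Scale G (disc): 0.50 / √(0.83·0.82) = 0.61
  Scale A (conv): 0.43 / √(0.65·0.82) = 0.59
  Scale F (disc): 0.46 / √(0.72·0.82) = 0.60
Smallest convergent = 0.59. Discriminant values: 0.21, 0.58, 0.75, 0.61, 0.60; count ≥ 0.59 → 3.

3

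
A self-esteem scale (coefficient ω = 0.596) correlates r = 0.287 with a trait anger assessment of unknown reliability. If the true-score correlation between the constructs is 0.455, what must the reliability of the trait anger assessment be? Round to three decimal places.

0.668

r_true = r_obs / √(r_xx · r_yy) ⇒ 0.455 = 0.287 / √(0.596 · r_yy).
√(0.596 · r_yy) = 0.287 / 0.455 = 0.6308; 0.596 · r_yy = 0.3979; r_yy = 0.3979 / 0.596 ≈ 0.668.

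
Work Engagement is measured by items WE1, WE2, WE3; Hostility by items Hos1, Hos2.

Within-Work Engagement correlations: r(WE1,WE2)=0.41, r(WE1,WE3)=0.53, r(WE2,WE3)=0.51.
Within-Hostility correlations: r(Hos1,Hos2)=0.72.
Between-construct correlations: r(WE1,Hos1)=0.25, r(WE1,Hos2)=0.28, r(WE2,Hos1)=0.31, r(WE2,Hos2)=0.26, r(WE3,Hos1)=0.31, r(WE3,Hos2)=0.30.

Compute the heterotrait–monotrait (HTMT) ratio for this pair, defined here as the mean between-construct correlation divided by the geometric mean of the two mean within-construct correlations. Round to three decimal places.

Mean between = 1.71/6 = 0.2850.
Mean within-WE = 1.45/3 = 0.4833; mean within-Hos = 0.72/1 = 0.7200.
Geometric mean = √(0.4833 × 0.7200) = 0.5899.
HTMT = 0.2850 / 0.5899 = 0.483.

0.483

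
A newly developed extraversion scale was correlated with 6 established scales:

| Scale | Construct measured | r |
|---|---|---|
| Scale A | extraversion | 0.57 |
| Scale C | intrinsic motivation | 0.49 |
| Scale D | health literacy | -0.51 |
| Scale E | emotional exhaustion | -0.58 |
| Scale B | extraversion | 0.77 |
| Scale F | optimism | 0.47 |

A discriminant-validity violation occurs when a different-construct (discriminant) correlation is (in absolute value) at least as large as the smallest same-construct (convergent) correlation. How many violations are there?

Convergent (same construct = extraversion): Scale A, Scale B.
Smallest convergent = 0.57. Discriminant |r|: 0.49, 0.51, 0.58, 0.47; count ≥ 0.57 → 1.

1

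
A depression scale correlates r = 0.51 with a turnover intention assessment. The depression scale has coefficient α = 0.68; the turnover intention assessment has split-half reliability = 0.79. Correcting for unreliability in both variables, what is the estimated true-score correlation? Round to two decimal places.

r_true = r_obs / √(r_xx · r_yy) = 0.51 / √(0.68 × 0.79) = 0.51 / √0.5372 = 0.51 / 0.7329 ≈ 0.70.

0.70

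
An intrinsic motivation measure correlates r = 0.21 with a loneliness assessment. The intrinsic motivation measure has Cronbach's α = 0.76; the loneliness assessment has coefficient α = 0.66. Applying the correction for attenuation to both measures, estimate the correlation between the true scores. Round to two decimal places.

r_true = r_obs / √(r_xx · r_yy) = 0.21 / √(0.76 × 0.66) = 0.21 / √0.5016 = 0.21 / 0.7082 ≈ 0.30.

0.30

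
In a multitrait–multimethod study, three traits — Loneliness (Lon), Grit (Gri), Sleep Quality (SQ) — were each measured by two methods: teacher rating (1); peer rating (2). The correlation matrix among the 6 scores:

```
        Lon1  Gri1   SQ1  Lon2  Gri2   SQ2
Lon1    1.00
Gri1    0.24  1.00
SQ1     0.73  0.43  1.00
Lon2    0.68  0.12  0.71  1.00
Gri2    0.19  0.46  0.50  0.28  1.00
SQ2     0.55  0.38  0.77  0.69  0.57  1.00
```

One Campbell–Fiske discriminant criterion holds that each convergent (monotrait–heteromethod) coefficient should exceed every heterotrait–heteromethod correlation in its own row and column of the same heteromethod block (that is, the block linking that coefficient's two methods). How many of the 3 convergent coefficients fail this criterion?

2

Each convergent coefficient versus the relevant comparison correlations:
Lon (methods 1·2): 0.68 vs {0.19, 0.12, 0.55, 0.71} → fail.
Gri (methods 1·2): 0.46 vs {0.12, 0.19, 0.38, 0.50} → fail.
SQ (methods 1·2): 0.77 vs {0.71, 0.55, 0.50, 0.38} → pass.
2 of 3 fail.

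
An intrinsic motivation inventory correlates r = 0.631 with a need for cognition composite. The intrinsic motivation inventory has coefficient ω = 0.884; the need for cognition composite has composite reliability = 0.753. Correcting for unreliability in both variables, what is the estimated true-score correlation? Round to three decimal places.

r_true = r_obs / √(r_xx · r_yy) = 0.631 / √(0.884 × 0.753) = 0.631 / √0.665652 = 0.631 / 0.8159 ≈ 0.773.

0.773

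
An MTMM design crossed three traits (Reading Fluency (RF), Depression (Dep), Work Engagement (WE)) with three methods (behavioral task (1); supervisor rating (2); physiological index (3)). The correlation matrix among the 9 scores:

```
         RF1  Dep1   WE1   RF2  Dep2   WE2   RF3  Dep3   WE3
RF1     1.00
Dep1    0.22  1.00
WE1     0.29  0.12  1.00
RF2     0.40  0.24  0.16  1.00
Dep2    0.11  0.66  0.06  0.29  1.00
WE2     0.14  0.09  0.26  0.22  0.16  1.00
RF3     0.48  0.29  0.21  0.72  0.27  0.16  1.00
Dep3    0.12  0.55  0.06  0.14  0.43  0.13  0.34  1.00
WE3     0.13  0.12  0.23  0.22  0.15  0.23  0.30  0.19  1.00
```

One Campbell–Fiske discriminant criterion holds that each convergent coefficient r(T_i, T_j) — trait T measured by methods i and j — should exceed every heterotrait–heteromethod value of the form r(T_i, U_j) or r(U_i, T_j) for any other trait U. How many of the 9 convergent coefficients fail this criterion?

Each convergent coefficient versus the relevant comparison correlations:
RF (methods 1·2): 0.40 vs {0.11, 0.24, 0.14, 0.16} → pass.
RF (methods 1·3): 0.48 vs {0.12, 0.29, 0.13, 0.21} → pass.
RF (methods 2·3): 0.72 vs {0.14, 0.27, 0.22, 0.16} → pass.
Dep (methods 1·2): 0.66 vs {0.24, 0.11, 0.09, 0.06} → pass.
Dep (methods 1·3): 0.55 vs {0.29, 0.12, 0.12, 0.06} → pass.
Dep (methods 2·3): 0.43 vs {0.27, 0.14, 0.15, 0.13} → pass.
WE (methods 1·2): 0.26 vs {0.16, 0.14, 0.06, 0.09} → pass.
WE (methods 1·3): 0.23 vs {0.21, 0.13, 0.06, 0.12} → pass.
WE (methods 2·3): 0.23 vs {0.16, 0.22, 0.13, 0.15} → pass.
0 of 9 fail.

0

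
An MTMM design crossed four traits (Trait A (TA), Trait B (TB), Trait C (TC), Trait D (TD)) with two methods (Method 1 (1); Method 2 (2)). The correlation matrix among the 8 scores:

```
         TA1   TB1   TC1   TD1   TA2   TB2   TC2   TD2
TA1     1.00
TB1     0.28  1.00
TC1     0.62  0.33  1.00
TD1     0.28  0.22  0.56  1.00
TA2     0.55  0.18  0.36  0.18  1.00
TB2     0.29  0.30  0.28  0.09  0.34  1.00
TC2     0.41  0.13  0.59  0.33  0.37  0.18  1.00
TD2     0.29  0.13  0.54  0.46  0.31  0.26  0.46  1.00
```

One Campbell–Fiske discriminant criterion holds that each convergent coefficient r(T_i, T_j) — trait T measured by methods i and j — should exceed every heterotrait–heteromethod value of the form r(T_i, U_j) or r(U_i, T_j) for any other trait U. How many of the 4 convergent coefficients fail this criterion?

Convergent coefficients and their comparison sets:
TA (methods 1·2): 0.55 vs {0.29, 0.18, 0.41, 0.36, 0.29, 0.18} → pass.
TB (methods 1·2): 0.30 vs {0.18, 0.29, 0.13, 0.28, 0.13, 0.09} → pass.
TC (methods 1·2): 0.59 vs {0.36, 0.41, 0.28, 0.13, 0.54, 0.33} → pass.
TD (methods 1·2): 0.46 vs {0.18, 0.29, 0.09, 0.13, 0.33, 0.54} → fail.
1 of 4 fail.

1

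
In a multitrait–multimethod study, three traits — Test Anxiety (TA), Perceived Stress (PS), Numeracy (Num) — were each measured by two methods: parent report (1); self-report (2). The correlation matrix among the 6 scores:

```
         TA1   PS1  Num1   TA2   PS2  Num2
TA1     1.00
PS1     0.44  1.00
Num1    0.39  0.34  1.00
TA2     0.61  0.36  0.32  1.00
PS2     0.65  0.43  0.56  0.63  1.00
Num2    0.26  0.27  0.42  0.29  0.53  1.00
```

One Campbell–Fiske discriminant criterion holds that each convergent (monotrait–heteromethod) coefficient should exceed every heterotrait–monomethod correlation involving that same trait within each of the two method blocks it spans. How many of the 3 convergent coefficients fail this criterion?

Convergent coefficients and their comparison sets:
TA (methods 1·2): 0.61 vs {0.44, 0.63, 0.39, 0.29} → fail.
PS (methods 1·2): 0.43 vs {0.44, 0.63, 0.34, 0.53} → fail.
Num (methods 1·2): 0.42 vs {0.39, 0.29, 0.34, 0.53} → fail.
3 of 3 fail.

3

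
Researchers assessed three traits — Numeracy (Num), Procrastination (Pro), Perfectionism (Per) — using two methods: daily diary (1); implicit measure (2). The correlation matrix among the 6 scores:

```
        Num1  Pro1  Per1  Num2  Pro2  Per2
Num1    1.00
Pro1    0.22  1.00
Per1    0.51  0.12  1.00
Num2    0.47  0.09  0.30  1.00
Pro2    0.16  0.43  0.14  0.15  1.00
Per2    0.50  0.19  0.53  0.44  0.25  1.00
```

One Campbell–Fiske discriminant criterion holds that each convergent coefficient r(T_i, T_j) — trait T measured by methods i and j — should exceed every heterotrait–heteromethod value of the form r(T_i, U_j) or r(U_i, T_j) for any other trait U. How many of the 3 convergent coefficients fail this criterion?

Checking each validity diagonal entry against its comparison values:
Num (methods 1·2): 0.47 vs {0.16, 0.09, 0.50, 0.30} → fail.
Pro (methods 1·2): 0.43 vs {0.09, 0.16, 0.19, 0.14} → pass.
Per (methods 1·2): 0.53 vs {0.30, 0.50, 0.14, 0.19} → pass.
1 of 3 fail.

1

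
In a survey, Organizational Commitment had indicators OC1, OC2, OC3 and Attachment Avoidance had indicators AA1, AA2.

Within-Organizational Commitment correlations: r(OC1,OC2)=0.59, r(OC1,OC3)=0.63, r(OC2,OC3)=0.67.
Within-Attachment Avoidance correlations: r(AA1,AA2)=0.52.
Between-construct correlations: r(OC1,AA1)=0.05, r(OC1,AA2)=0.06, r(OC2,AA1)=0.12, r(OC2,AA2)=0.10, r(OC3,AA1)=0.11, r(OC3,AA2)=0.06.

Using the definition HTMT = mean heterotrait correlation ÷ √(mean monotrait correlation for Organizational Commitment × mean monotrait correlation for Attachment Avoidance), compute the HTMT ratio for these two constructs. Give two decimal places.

Between-construct mean = 0.50/6 = 0.0833.
Mean within-OC = 1.89/3 = 0.6300; mean within-AA = 0.52/1 = 0.5200.
Geometric mean = √(0.6300 × 0.5200) = 0.5724.
HTMT = 0.0833 / 0.5724 = 0.15.

0.15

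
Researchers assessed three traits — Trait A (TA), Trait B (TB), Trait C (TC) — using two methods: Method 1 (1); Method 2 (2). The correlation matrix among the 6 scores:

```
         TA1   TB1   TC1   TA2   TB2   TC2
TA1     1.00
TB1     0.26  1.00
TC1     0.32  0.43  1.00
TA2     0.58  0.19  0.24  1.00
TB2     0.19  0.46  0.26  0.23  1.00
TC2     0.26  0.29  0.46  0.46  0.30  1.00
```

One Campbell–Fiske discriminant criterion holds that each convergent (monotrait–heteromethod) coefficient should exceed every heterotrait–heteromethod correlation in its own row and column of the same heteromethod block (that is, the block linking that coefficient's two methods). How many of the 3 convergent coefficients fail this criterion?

Checking each validity diagonal entry against its comparison values:
TA (methods 1·2): 0.58 vs {0.19, 0.19, 0.26, 0.24} → pass.
TB (methods 1·2): 0.46 vs {0.19, 0.19, 0.29, 0.26} → pass.
TC (methods 1·2): 0.46 vs {0.24, 0.26, 0.26, 0.29} → pass.
0 of 3 fail.

0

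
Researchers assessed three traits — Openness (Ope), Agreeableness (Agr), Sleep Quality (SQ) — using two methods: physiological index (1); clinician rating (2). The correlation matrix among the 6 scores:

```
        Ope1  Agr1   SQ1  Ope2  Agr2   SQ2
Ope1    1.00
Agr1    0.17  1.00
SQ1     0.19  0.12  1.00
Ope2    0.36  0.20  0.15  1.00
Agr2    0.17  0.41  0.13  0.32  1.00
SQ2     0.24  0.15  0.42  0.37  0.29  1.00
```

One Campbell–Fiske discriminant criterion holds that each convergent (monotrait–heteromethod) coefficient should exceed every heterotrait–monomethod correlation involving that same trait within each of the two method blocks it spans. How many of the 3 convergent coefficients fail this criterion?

1

Checking each validity diagonal entry against its comparison values:
Ope (methods 1·2): 0.36 vs {0.17, 0.32, 0.19, 0.37} → fail.
Agr (methods 1·2): 0.41 vs {0.17, 0.32, 0.12, 0.29} → pass.
SQ (methods 1·2): 0.42 vs {0.19, 0.37, 0.12, 0.29} → pass.
1 of 3 fail.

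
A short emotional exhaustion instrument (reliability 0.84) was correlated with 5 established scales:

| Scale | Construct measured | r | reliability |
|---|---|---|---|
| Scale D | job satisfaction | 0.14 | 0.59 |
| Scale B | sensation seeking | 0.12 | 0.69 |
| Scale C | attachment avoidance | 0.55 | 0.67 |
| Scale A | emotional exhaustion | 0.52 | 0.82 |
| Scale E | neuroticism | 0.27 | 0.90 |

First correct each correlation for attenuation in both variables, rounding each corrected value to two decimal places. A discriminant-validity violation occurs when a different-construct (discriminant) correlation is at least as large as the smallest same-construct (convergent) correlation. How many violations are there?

1

Disattenuated r (r / √(r_scale · r_new)):
  Scale D (disc): 0.14 / √(0.59·0.84) = 0.20
  Scale B (disc): 0.12 / √(0.69·0.84) = 0.16
  Scale C (disc): 0.55 / √(0.67·0.84) = 0.73
  Scale A (conv): 0.52 / √(0.82·0.84) = 0.63
  Scale E (disc): 0.27 / √(0.90·0.84) = 0.31
Smallest convergent = 0.63. Discriminant values: 0.20, 0.16, 0.73, 0.31; count ≥ 0.63 → 1.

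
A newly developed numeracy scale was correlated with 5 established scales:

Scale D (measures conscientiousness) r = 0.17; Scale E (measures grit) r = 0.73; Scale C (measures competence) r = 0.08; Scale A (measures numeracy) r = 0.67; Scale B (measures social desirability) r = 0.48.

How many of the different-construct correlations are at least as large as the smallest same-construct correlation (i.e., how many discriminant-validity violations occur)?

1

Convergent (same construct = numeracy): Scale A.
Smallest convergent = 0.67. Discriminant values: 0.17, 0.73, 0.08, 0.48; count ≥ 0.67 → 1.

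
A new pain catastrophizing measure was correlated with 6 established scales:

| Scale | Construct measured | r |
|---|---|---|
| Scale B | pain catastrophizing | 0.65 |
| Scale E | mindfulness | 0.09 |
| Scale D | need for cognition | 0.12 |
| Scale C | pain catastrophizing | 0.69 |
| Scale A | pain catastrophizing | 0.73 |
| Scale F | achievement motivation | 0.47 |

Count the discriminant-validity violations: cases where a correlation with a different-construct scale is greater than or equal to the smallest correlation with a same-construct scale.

Convergent (same construct = pain catastrophizing): Scale B, Scale C, Scale A.
Smallest convergent = 0.65. Discriminant values: 0.09, 0.12, 0.47; count ≥ 0.65 → 0.

0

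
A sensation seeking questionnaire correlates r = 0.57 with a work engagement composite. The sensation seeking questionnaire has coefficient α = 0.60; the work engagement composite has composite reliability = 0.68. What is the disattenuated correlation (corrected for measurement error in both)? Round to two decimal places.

0.89

r_true = r_obs / √(r_xx · r_yy) = 0.57 / √(0.60 × 0.68) = 0.57 / √0.4080 = 0.57 / 0.6387 ≈ 0.89.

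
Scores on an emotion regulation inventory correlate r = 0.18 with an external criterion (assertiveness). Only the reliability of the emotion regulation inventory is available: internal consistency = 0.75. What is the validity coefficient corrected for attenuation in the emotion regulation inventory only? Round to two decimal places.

Single correction: r_c = r_obs / √r_xx = 0.18 / √0.75 = 0.18 / 0.8660 ≈ 0.21.

0.21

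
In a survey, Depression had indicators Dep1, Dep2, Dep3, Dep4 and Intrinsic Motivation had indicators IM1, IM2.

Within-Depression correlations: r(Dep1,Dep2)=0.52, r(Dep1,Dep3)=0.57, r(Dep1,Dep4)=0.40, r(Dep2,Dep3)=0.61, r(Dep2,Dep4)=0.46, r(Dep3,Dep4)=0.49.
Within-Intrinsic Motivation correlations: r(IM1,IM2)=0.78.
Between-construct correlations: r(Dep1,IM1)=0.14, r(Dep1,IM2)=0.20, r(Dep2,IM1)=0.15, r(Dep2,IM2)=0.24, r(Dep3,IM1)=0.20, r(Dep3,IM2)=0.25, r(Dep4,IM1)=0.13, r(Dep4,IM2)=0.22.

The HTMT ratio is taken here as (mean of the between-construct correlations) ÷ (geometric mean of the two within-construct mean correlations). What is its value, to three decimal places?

Mean between = 1.53/8 = 0.1913.
Mean within-Dep = 3.05/6 = 0.5083; mean within-IM = 0.78/1 = 0.7800.
Geometric mean = √(0.5083 × 0.7800) = 0.6297.
HTMT = 0.1913 / 0.6297 = 0.304.

0.304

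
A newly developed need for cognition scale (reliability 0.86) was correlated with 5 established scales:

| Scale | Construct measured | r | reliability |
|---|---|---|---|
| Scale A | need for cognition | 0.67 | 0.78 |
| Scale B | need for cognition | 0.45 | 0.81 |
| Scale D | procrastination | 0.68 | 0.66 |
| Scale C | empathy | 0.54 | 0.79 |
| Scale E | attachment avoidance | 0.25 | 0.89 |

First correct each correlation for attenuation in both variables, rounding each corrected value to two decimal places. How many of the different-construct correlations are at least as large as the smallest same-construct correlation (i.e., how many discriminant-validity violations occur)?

Disattenuated r (r / √(r_scale · r_new)):
  Scale A (conv): 0.67 / √(0.78·0.86) = 0.82
  Scale B (conv): 0.45 / √(0.81·0.86) = 0.54
  Scale D (disc): 0.68 / √(0.66·0.86) = 0.90
  Scale C (disc): 0.54 / √(0.79·0.86) = 0.66
  Scale E (disc): 0.25 / √(0.89·0.86) = 0.29
Smallest convergent = 0.54. Discriminant values: 0.90, 0.66, 0.29; count ≥ 0.54 → 2.

2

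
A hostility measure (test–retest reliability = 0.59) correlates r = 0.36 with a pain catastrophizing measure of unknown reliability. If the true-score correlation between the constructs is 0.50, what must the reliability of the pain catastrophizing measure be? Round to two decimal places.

r_true = r_obs / √(r_xx · r_yy) ⇒ 0.50 = 0.36 / √(0.59 · r_yy).
√(0.59 · r_yy) = 0.36 / 0.50 = 0.7200; 0.59 · r_yy = 0.5184; r_yy = 0.5184 / 0.59 ≈ 0.88.

0.88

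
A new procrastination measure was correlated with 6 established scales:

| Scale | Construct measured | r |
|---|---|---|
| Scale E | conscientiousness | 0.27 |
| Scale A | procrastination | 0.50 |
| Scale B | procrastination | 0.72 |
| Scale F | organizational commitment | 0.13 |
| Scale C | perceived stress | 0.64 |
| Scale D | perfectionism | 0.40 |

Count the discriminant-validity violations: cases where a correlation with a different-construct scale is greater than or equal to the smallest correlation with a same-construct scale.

1

Convergent (same construct = procrastination): Scale A, Scale B.
Smallest convergent = 0.50. Discriminant values: 0.27, 0.13, 0.64, 0.40; count ≥ 0.50 → 1.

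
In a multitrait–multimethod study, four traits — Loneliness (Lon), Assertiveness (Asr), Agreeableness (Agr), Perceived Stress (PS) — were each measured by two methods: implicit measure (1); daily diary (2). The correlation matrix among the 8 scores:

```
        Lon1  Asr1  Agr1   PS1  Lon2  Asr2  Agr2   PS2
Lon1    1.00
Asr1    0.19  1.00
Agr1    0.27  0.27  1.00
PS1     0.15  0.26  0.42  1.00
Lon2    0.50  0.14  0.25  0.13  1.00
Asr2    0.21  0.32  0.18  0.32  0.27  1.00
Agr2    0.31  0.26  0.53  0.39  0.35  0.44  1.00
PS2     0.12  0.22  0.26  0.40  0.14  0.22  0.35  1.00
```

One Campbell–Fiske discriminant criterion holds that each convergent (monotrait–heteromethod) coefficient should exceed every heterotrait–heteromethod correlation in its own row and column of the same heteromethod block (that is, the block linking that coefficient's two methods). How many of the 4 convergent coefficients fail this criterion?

1

Checking each validity diagonal entry against its comparison values:
Lon (methods 1·2): 0.50 vs {0.21, 0.14, 0.31, 0.25, 0.12, 0.13} → pass.
Asr (methods 1·2): 0.32 vs {0.14, 0.21, 0.26, 0.18, 0.22, 0.32} → fail.
Agr (methods 1·2): 0.53 vs {0.25, 0.31, 0.18, 0.26, 0.26, 0.39} → pass.
PS (methods 1·2): 0.40 vs {0.13, 0.12, 0.32, 0.22, 0.39, 0.26} → pass.
1 of 4 fail.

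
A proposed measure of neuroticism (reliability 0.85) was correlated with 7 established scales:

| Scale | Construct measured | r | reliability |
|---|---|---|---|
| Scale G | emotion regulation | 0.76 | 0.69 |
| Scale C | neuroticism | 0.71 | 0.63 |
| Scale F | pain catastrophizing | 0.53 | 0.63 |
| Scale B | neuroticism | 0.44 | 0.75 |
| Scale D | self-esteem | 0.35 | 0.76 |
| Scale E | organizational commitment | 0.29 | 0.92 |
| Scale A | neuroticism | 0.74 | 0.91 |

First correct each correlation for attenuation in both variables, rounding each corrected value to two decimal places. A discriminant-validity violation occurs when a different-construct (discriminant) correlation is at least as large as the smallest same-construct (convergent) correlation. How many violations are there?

2

Disattenuated r (r / √(r_scale · r_new)):
  Scale G (disc): 0.76 / √(0.69·0.85) = 0.99
  Scale C (conv): 0.71 / √(0.63·0.85) = 0.97
  Scale F (disc): 0.53 / √(0.63·0.85) = 0.72
  Scale B (conv): 0.44 / √(0.75·0.85) = 0.55
  Scale D (disc): 0.35 / √(0.76·0.85) = 0.44
  Scale E (disc): 0.29 / √(0.92·0.85) = 0.33
  Scale A (conv): 0.74 / √(0.91·0.85) = 0.84
Smallest convergent = 0.55. Discriminant values: 0.99, 0.72, 0.44, 0.33; count ≥ 0.55 → 2.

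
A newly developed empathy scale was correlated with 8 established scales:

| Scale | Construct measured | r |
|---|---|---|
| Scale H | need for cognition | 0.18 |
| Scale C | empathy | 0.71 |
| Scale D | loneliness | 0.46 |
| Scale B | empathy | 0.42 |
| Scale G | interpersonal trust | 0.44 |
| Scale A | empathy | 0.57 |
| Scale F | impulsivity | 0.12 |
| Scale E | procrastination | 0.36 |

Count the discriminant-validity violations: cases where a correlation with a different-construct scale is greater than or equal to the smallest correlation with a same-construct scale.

Convergent (same construct = empathy): Scale C, Scale B, Scale A.
Smallest convergent = 0.42. Discriminant values: 0.18, 0.46, 0.44, 0.12, 0.36; count ≥ 0.42 → 2.

2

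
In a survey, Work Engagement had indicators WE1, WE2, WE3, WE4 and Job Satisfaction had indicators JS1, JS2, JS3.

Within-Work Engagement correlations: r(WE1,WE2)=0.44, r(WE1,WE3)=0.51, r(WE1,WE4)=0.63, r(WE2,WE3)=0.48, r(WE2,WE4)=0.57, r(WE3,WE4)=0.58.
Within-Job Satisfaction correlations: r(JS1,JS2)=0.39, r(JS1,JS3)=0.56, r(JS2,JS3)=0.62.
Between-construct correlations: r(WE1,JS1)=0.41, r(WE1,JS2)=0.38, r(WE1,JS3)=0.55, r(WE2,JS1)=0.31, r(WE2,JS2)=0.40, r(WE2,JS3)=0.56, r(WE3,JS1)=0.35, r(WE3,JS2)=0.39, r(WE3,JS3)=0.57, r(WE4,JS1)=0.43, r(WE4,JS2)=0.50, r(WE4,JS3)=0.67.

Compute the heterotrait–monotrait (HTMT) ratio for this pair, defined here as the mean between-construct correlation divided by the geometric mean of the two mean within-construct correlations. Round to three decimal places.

0.869

Between-construct mean = 5.52/12 = 0.4600.
Mean within-WE = 3.21/6 = 0.5350; mean within-JS = 1.57/3 = 0.5233.
Geometric mean = √(0.5350 × 0.5233) = 0.5291.
HTMT = 0.4600 / 0.5291 = 0.869.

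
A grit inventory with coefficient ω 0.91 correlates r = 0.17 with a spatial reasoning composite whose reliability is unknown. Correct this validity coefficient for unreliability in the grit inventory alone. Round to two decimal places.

Single correction: r_c = r_obs / √r_xx = 0.17 / √0.91 = 0.17 / 0.9539 ≈ 0.18.

0.18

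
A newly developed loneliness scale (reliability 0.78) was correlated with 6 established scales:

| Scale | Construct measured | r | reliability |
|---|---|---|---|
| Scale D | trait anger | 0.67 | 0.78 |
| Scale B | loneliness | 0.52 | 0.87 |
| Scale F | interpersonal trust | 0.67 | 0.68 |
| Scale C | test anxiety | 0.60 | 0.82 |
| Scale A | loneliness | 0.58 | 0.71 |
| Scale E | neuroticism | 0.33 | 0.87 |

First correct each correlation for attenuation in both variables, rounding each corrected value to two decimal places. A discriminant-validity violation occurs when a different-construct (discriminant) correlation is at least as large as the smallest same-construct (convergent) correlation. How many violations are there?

3

Disattenuated r (r / √(r_scale · r_new)):
  Scale D (disc): 0.67 / √(0.78·0.78) = 0.86
  Scale B (conv): 0.52 / √(0.87·0.78) = 0.63
  Scale F (disc): 0.67 / √(0.68·0.78) = 0.92
  Scale C (disc): 0.60 / √(0.82·0.78) = 0.75
  Scale A (conv): 0.58 / √(0.71·0.78) = 0.78
  Scale E (disc): 0.33 / √(0.87·0.78) = 0.40
Smallest convergent = 0.63. Discriminant values: 0.86, 0.92, 0.75, 0.40; count ≥ 0.63 → 3.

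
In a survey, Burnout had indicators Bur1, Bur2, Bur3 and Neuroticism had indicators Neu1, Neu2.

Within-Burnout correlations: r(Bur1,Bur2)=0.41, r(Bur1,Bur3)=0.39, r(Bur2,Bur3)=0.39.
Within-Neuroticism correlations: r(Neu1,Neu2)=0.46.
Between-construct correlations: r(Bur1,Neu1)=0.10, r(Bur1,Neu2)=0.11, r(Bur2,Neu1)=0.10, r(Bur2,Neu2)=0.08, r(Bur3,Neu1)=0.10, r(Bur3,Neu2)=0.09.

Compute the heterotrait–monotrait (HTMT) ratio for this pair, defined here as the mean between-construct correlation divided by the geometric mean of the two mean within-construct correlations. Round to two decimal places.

Mean heterotrait r = 0.58/6 = 0.0967.
Mean within-Bur = 1.19/3 = 0.3967; mean within-Neu = 0.46/1 = 0.4600.
Geometric mean = √(0.3967 × 0.4600) = 0.4272.
HTMT = 0.0967 / 0.4272 = 0.23.

0.23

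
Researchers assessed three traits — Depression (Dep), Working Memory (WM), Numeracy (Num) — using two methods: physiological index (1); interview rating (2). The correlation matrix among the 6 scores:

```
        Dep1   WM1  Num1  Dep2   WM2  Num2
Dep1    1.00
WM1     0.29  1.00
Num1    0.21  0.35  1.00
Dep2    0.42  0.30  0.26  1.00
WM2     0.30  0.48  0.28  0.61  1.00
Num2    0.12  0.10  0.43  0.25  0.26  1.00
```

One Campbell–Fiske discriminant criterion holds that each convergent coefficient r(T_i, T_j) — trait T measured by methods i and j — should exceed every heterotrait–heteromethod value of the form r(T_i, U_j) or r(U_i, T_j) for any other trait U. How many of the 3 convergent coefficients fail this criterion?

Convergent coefficients and their comparison sets:
Dep (methods 1·2): 0.42 vs {0.30, 0.30, 0.12, 0.26} → pass.
WM (methods 1·2): 0.48 vs {0.30, 0.30, 0.10, 0.28} → pass.
Num (methods 1·2): 0.43 vs {0.26, 0.12, 0.28, 0.10} → pass.
0 of 3 fail.

0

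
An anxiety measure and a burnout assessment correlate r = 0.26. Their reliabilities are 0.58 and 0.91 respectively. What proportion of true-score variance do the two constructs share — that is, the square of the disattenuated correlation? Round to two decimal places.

0.13

Disattenuated r = 0.26 / √(0.58 × 0.91) = 0.26 / 0.7265 = 0.3579.
Shared true-score variance = 0.3579² = 0.1281 ≈ 0.13.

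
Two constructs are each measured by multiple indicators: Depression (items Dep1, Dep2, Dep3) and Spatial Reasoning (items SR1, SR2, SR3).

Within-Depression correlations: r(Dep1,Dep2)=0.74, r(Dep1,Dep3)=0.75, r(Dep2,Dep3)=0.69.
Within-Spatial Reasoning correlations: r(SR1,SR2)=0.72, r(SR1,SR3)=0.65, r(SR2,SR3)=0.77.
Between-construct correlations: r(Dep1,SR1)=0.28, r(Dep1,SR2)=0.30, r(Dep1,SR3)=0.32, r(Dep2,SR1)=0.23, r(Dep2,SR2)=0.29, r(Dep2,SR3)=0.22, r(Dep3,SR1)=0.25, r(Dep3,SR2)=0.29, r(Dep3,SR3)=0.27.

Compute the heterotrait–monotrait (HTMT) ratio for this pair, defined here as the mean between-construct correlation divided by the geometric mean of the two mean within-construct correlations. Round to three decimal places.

Between-construct mean = 2.45/9 = 0.2722.
Mean within-Dep = 2.18/3 = 0.7267; mean within-SR = 2.14/3 = 0.7133.
Geometric mean = √(0.7267 × 0.7133) = 0.7200.
HTMT = 0.2722 / 0.7200 = 0.378.

0.378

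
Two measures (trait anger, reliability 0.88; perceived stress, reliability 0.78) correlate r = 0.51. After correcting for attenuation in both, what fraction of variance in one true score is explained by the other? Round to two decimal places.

Disattenuated r = 0.51 / √(0.88 × 0.78) = 0.51 / 0.8285 = 0.6156.
Shared true-score variance = 0.6156² = 0.3790 ≈ 0.38.

0.38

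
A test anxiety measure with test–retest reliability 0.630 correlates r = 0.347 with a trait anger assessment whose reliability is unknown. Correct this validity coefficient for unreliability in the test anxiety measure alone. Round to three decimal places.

Single correction: r_c = r_obs / √r_xx = 0.347 / √0.630 = 0.347 / 0.7937 ≈ 0.437.

0.437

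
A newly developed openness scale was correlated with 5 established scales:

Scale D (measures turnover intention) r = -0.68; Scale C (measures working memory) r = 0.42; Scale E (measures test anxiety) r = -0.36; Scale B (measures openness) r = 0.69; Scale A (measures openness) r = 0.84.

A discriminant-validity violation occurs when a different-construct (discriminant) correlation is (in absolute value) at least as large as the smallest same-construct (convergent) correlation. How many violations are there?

Convergent (same construct = openness): Scale B, Scale A.
Smallest convergent = 0.69. Discriminant |r|: 0.68, 0.42, 0.36; count ≥ 0.69 → 0.

0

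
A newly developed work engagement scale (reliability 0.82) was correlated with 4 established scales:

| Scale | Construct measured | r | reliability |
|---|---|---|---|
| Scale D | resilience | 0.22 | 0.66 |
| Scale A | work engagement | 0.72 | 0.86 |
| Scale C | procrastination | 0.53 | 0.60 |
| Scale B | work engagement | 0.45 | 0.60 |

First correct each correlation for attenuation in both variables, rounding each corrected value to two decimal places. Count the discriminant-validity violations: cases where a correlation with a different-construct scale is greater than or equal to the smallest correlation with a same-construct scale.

Disattenuated r (r / √(r_scale · r_new)):
  Scale D (disc): 0.22 / √(0.66·0.82) = 0.30
  Scale A (conv): 0.72 / √(0.86·0.82) = 0.86
  Scale C (disc): 0.53 / √(0.60·0.82) = 0.76
  Scale B (conv): 0.45 / √(0.60·0.82) = 0.64
Smallest convergent = 0.64. Discriminant values: 0.30, 0.76; count ≥ 0.64 → 1.

1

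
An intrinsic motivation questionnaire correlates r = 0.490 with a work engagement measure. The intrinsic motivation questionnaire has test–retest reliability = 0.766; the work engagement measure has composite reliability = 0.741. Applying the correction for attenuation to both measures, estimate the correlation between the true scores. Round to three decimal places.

r_true = r_obs / √(r_xx · r_yy) = 0.490 / √(0.766 × 0.741) = 0.490 / √0.567606 = 0.490 / 0.7534 ≈ 0.650.

0.650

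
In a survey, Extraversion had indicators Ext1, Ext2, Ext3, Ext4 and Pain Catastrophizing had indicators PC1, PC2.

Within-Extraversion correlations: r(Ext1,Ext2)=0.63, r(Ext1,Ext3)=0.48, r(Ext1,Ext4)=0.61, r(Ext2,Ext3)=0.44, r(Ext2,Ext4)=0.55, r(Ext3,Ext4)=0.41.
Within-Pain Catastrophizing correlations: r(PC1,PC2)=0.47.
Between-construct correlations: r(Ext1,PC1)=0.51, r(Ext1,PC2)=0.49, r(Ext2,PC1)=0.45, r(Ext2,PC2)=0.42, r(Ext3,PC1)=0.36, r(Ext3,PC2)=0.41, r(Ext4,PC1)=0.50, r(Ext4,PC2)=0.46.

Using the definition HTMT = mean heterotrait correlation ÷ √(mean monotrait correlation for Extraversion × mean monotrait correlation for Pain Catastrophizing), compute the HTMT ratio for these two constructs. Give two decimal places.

Mean heterotrait r = 3.60/8 = 0.4500.
Mean within-Ext = 3.12/6 = 0.5200; mean within-PC = 0.47/1 = 0.4700.
Geometric mean = √(0.5200 × 0.4700) = 0.4944.
HTMT = 0.4500 / 0.4944 = 0.91.

0.91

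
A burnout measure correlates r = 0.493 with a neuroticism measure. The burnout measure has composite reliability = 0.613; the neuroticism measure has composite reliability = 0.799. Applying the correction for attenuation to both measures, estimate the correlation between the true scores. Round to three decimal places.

0.704

r_true = r_obs / √(r_xx · r_yy) = 0.493 / √(0.613 × 0.799) = 0.493 / √0.489787 = 0.493 / 0.6998 ≈ 0.704.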